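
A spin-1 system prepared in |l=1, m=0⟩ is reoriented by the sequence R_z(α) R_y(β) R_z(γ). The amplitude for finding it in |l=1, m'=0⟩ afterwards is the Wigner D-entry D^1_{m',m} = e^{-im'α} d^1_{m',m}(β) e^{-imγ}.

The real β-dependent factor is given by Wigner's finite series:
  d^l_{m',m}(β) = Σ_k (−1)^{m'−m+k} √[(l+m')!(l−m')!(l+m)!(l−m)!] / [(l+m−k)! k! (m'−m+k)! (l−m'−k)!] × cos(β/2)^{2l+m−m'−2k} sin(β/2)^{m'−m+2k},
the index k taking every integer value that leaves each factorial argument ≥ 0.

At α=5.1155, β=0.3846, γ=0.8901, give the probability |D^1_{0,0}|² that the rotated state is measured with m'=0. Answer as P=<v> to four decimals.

D^1_{0,0}(5.1155,0.3846,0.8901) = e^{-i·0·5.1155}·d^1_{0,0}(0.3846)·e^{-i·0·0.8901}. Compute d first:
With c≡cos(β/2)=0.981567 and s≡sin(β/2)=0.191117, N=[1·1·1·1]^{1/2}=1.000000
k∈{0,1} keeps every argument non-negative
  k=0: (−1)^0·1.0000/(1)·0.9816^2·0.1911^0 = +0.963474
  k=1: (−1)^1·1.0000/(1)·0.9816^0·0.1911^2 = -0.036526
d^1_{0,0}(0.3846) = +0.963474 -0.036526 = +0.926949
|D^1_{0,0}|² = |d^1_{0,0}(β)|² = (+0.926949)² = 0.859234 (the z-rotation phases have unit modulus)

P=0.8592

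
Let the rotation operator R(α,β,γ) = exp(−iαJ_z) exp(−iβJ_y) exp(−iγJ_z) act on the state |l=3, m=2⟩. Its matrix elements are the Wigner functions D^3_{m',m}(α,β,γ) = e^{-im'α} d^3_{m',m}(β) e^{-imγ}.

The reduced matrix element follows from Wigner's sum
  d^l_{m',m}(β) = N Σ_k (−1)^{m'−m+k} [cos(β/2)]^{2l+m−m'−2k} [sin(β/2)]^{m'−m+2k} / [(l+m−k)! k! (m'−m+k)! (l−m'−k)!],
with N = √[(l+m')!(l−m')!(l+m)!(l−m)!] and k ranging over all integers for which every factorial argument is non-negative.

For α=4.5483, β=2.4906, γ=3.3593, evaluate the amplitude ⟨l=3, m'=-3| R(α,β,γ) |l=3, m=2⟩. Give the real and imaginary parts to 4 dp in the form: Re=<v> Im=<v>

Re=0.4787 Im=0.3587

First d^3_{-3,2}(β=2.4906), then the phase factors e^{-i(-3)α} and e^{-i(2)γ}:
c=cos(2.4906/2)=0.319779, s=sin(2.4906/2)=0.947492; N=√[1·720·120·1]=293.938769
The bounds max(0,m−m')=5 and min(l+m,l−m')=5 give 1 term
  k=5: (−1)^0·293.9388/(120)·0.3198^1·0.9475^5 = +0.598141
d^3_{-3,2}(2.4906) = +0.598141
Attach z-rotation phases: D = e^{-i(-3)(4.5483)}·(+0.598141)·e^{-i(2)(3.3593)} = +0.478652+0.358700i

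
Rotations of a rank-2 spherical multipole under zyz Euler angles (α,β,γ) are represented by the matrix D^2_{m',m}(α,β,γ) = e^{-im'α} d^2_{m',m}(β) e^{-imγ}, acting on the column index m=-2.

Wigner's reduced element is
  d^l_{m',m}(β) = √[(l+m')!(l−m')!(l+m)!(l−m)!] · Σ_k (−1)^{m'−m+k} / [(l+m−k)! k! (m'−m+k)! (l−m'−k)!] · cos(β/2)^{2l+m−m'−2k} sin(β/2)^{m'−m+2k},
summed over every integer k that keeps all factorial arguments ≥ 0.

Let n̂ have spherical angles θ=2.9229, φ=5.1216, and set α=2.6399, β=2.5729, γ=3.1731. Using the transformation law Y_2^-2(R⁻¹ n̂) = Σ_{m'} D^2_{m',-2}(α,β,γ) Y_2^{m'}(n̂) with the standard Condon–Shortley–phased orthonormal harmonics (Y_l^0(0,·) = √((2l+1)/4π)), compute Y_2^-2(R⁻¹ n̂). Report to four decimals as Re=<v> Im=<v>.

Re=0.1706 Im=-0.0582

Need the full column D^2_{m',-2} for m'=−2..2 at α=2.6399, β=2.5729, γ=3.1731.
cos(β/2)=0.280530, sin(β/2)=0.959845
d^2_{-2,-2}: single k=0 term ⇒ +0.006193;  D = +0.003651-0.005003i
d^2_{-1,-2}: single k=0 term ⇒ -0.042381;  D = +0.038368-0.018001i
d^2_{0,-2}: single k=0 term ⇒ +0.177598;  D = +0.177245+0.011184i
d^2_{1,-2}: single k=0 term ⇒ -0.496150;  D = +0.419120+0.265524i
d^2_{2,-2}: single k=0 term ⇒ +0.848799;  D = +0.410207+0.743095i
Y_2^{m'}(θ=2.9229,φ=5.1216) and Σ D·Y over m':
  (+0.0037-0.0050i)·(-0.0124+0.0133i)  (+0.0384-0.0180i)·(-0.0651-0.1501i)  (+0.1772+0.0112i)·(+0.5862+0.0000i)  (+0.4191+0.2655i)·(+0.0651-0.1501i)  (+0.4102+0.7431i)·(-0.0124-0.0133i)
Y_2^-2(R⁻¹ n̂) = +0.170639-0.058225i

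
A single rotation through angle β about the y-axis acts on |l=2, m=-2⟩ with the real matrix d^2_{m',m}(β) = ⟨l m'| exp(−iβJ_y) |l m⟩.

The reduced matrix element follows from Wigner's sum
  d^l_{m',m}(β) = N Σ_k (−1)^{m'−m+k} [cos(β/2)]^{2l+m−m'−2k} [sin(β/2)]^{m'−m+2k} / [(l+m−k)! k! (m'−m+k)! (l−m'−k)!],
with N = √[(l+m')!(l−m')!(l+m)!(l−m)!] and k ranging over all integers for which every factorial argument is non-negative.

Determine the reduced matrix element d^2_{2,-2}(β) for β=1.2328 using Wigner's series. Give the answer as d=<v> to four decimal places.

d^2_{2,-2}(β=1.2328) via Wigner's sum:
Half-angle: c=0.815965, s=0.578101. N=√(24·1·1·24)=24.000000
k: max(0,(-2)−(2))=0 … min(2+(-2),2−(2))=0
  k=0: (−1)^4·24.0000/(24)·0.8160^0·0.5781^4 = +0.111690
d^2_{2,-2}(1.2328) = +0.111690

d=0.1117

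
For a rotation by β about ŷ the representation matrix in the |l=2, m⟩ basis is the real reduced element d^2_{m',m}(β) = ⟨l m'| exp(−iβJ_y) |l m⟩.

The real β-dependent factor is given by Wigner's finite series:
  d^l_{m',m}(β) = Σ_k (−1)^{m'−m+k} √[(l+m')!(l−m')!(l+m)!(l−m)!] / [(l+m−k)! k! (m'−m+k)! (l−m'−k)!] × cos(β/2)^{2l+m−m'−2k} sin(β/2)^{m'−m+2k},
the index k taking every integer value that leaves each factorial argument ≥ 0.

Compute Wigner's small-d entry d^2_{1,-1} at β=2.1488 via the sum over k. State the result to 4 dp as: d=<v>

d^2_{1,-1}(β=2.1488) via Wigner's sum:
Half-angle: c=0.476260, s=0.879305. N=√(6·1·1·6)=6.000000
The bounds max(0,m−m')=0 and min(l+m,l−m')=1 give 2 terms
  k=0: (−1)^2·6.0000/(2)·0.4763^2·0.8793^2 = +0.526124
  k=1: (−1)^3·6.0000/(6)·0.4763^0·0.8793^4 = -0.597802
d^2_{1,-1}(2.1488) = +0.526124 -0.597802 = -0.071678

d=-0.0717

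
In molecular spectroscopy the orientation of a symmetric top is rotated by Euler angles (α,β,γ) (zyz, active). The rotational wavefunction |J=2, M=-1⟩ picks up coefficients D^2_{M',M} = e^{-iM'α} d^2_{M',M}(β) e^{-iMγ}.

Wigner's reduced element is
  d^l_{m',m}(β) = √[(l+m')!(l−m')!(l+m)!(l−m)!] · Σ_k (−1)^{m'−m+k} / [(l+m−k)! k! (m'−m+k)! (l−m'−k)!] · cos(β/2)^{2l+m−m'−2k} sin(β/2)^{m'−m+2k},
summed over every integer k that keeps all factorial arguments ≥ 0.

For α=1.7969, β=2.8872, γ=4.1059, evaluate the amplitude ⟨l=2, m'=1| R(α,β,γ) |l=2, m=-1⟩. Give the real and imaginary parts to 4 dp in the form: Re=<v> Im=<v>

Split into d^2_{1,-1}(β=2.8872) × two z-phases.
With c≡cos(β/2)=0.126854 and s≡sin(β/2)=0.991921, N=[6·1·1·6]^{1/2}=6.000000
k: max(0,(-1)−(1))=0 … min(2+(-1),2−(1))=1
  k=0: (−1)^2·6.0000/(2)·0.1269^2·0.9919^2 = +0.047499
  k=1: (−1)^3·6.0000/(6)·0.1269^0·0.9919^4 = -0.968075
d^2_{1,-1}(2.8872) = +0.047499 -0.968075 = -0.920577
Phases: e^{-i·(1)·1.7969}=-0.224182-0.974547i, e^{-i·(-1)·4.1059}=-0.569986-0.821654i ⇒ D=+0.619511-0.680931i

Re=0.6195 Im=-0.6809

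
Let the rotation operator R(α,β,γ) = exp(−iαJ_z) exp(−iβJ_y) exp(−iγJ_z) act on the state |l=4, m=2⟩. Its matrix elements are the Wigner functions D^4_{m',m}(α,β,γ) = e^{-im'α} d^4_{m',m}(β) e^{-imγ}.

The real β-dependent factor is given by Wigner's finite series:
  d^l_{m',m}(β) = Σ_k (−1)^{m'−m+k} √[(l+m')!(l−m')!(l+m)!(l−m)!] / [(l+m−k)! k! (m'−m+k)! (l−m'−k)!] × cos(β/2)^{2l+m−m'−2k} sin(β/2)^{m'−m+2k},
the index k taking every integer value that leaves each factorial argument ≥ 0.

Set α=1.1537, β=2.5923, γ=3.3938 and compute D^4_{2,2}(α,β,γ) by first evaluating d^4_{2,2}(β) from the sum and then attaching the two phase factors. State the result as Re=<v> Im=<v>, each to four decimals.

D^4_{2,2}(1.1537,2.5923,3.3938) = e^{-i·2·1.1537}·d^4_{2,2}(2.5923)·e^{-i·2·3.3938}. Compute d first:
Half-angle: c=0.271207, s=0.962521. N=√(720·2·720·2)=1440.000000
The bounds max(0,m−m')=0 and min(l+m,l−m')=2 give 3 terms
  k=0: (−1)^0·1440.0000/(1440)·0.2712^8·0.9625^0 = +0.000029
  k=1: (−1)^1·1440.0000/(120)·0.2712^6·0.9625^2 = -0.004424
  k=2: (−1)^2·1440.0000/(96)·0.2712^4·0.9625^4 = +0.069652
d^4_{2,2}(2.5923) = +0.000029 -0.004424 +0.069652 = +0.065257
Attach z-rotation phases: D = e^{-i(2)(1.1537)}·(+0.065257)·e^{-i(2)(3.3938)} = -0.061741-0.021132i

Re=-0.0617 Im=-0.0211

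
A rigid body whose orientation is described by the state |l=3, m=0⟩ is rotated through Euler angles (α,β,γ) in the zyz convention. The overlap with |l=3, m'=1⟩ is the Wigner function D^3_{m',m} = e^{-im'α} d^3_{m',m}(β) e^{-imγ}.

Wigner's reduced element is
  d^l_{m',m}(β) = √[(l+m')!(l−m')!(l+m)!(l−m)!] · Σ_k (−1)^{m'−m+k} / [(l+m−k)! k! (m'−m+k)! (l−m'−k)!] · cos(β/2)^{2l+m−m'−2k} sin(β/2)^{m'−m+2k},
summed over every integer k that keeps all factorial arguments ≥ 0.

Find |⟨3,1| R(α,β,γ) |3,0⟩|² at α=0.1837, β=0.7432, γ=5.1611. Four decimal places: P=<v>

First d^3_{1,0}(β=0.7432), then the phase factors e^{-i(1)α} and e^{-i(0)γ}:
c=cos(0.7432/2)=0.931748, s=sin(0.7432/2)=0.363107; N=√[24·2·6·6]=41.569219
The bounds max(0,m−m')=0 and min(l+m,l−m')=2 give 3 terms
  k=0: (−1)^1·41.5692/(12)·0.9317^5·0.3631^1 = -0.883316
  k=1: (−1)^2·41.5692/(4)·0.9317^3·0.3631^3 = +0.402448
  k=2: (−1)^3·41.5692/(12)·0.9317^1·0.3631^5 = -0.020373
d^3_{1,0}(0.7432) = -0.883316 +0.402448 -0.020373 = -0.501242
|D^3_{1,0}|² = |d^3_{1,0}(β)|² = (-0.501242)² = 0.251243 (the z-rotation phases have unit modulus)

P=0.2512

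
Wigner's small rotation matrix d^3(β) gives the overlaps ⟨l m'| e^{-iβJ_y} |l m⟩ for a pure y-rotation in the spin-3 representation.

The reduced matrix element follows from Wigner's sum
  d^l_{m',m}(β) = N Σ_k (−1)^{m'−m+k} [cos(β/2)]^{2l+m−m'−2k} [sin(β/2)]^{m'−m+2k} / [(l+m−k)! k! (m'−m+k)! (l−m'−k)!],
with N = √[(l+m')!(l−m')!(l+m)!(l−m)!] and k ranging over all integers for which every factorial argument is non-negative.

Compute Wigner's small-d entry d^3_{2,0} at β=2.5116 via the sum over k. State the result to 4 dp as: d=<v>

d^3_{2,0}(β=2.5116) via Wigner's sum:
Half-angle: c=0.309813, s=0.950798. N=√(120·1·6·6)=65.726707
Admissible k: 0..1 (factorial args all ≥0)
  k=0: (−1)^2·65.7267/(12)·0.3098^4·0.9508^2 = +0.045618
  k=1: (−1)^3·65.7267/(12)·0.3098^2·0.9508^4 = -0.429647
d^3_{2,0}(2.5116) = +0.045618 -0.429647 = -0.384029

d=-0.3840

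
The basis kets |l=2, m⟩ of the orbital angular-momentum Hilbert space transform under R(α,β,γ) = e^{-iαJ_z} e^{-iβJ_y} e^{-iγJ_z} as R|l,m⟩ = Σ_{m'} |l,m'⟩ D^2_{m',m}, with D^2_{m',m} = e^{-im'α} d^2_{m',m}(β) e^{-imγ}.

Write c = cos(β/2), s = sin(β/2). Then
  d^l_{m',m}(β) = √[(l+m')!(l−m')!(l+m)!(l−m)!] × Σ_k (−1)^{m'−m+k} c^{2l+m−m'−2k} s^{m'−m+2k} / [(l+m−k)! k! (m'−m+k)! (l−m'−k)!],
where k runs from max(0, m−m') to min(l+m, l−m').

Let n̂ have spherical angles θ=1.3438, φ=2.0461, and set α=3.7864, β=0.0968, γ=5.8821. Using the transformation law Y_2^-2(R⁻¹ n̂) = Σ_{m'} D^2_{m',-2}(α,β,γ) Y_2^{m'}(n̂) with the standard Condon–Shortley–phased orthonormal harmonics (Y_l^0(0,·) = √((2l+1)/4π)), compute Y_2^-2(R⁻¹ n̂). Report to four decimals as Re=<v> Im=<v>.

Re=-0.3373 Im=0.1510

Need the full column D^2_{m',-2} for m'=−2..2 at α=3.7864, β=0.0968, γ=5.8821.
cos(β/2)=0.998829, sin(β/2)=0.048381
d^2_{-2,-2}: single k=0 term ⇒ +0.995324;  D = +0.879401+0.466179i
d^2_{-1,-2}: single k=0 term ⇒ -0.096423;  D = +0.095231-0.015111i
d^2_{0,-2}: single k=0 term ⇒ +0.005720;  D = +0.003976-0.004112i
d^2_{1,-2}: single k=0 term ⇒ -0.000226;  D = +0.000028-0.000224i
d^2_{2,-2}: single k=0 term ⇒ +0.000005;  D = -0.000003-0.000005i
Y_2^{m'}(θ=1.3438,φ=2.0461) and Σ D·Y over m':
  (+0.8794+0.4662i)·(-0.2131+0.2984i)  (+0.0952-0.0151i)·(-0.0775-0.1506i)  (+0.0040-0.0041i)·(-0.2675+0.0000i)  (+0.0000-0.0002i)·(+0.0775-0.1506i)  (-0.0000-0.0000i)·(-0.2131-0.2984i)
Y_2^-2(R⁻¹ n̂) = -0.337295+0.150980i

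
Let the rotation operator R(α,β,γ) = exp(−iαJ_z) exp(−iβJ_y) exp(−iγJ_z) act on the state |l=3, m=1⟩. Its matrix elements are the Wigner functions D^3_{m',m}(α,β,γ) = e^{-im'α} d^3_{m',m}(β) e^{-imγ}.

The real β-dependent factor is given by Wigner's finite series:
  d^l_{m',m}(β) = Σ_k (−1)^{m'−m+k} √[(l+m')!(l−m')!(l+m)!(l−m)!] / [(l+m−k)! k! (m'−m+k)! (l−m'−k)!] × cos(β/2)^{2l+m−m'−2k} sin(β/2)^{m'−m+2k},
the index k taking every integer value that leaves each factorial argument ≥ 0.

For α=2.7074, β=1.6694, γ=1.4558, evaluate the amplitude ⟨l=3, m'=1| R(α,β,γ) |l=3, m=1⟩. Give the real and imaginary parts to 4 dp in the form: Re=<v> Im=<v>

Split into d^3_{1,1}(β=1.6694) × two z-phases.
With c≡cos(β/2)=0.671400 and s≡sin(β/2)=0.741095, N=[24·2·24·2]^{1/2}=48.000000
k: max(0,(1)−(1))=0 … min(3+(1),3−(1))=2
  k=0: (−1)^0·48.0000/(48)·0.6714^6·0.7411^0 = +0.091598
  k=1: (−1)^1·48.0000/(6)·0.6714^4·0.7411^2 = -0.892819
  k=2: (−1)^2·48.0000/(8)·0.6714^2·0.7411^4 = +0.815849
d^3_{1,1}(1.6694) = +0.091598 -0.892819 +0.815849 = +0.014629
D = (-0.907210-0.420678i)·(+0.014629)·(+0.114743-0.993395i) = -0.007636+0.012477i

Re=-0.0076 Im=0.0125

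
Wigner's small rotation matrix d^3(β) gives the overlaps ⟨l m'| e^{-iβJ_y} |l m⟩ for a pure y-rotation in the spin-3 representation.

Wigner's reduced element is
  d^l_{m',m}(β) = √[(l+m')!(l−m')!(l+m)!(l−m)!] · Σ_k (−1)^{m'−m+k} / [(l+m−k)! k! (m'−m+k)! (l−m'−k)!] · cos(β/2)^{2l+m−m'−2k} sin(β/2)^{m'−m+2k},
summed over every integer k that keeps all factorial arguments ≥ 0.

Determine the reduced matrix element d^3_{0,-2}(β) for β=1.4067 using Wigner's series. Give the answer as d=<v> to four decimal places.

d^3_{0,-2}(β=1.4067) via Wigner's sum:
Half-angle: c=0.762680, s=0.646776. N=√(6·6·1·120)=65.726707
k: max(0,(-2)−(0))=0 … min(3+(-2),3−(0))=1
  k=0: (−1)^2·65.7267/(12)·0.7627^4·0.6468^2 = +0.775243
  k=1: (−1)^3·65.7267/(12)·0.7627^2·0.6468^4 = -0.557521
d^3_{0,-2}(1.4067) = +0.775243 -0.557521 = +0.217721

d=0.2177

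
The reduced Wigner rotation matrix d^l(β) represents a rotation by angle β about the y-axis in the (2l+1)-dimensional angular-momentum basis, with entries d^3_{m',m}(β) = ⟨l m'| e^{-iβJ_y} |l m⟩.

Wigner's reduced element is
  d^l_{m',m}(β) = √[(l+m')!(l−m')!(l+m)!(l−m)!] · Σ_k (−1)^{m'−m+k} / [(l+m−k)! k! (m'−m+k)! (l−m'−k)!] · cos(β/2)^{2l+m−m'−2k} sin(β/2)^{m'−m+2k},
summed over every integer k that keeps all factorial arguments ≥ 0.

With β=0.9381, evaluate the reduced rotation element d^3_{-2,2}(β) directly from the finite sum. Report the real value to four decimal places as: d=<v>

d^3_{-2,2}(β=0.9381) via Wigner's sum:
Half-angle: c=0.891998, s=0.452039. N=√(1·120·120·1)=120.000000
Admissible k: 4..5 (factorial args all ≥0)
  k=4: (−1)^0·120.0000/(24)·0.8920^2·0.4520^4 = +0.166112
  k=5: (−1)^1·120.0000/(120)·0.8920^0·0.4520^6 = -0.008532
d^3_{-2,2}(0.9381) = +0.166112 -0.008532 = +0.157580

d=0.1576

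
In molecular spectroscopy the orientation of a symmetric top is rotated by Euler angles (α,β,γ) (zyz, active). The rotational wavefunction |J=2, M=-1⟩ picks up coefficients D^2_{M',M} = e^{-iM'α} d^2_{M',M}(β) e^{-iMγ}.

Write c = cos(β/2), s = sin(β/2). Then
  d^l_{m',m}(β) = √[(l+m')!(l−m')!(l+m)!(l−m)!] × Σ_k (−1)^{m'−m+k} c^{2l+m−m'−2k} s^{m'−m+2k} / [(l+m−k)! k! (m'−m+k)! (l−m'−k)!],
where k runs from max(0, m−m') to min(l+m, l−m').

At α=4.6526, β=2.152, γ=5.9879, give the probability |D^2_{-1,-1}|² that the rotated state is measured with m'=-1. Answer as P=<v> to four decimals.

First d^2_{-1,-1}(β=2.152), then the phase factors e^{-i(-1)α} and e^{-i(-1)γ}:
With c≡cos(β/2)=0.474852 and s≡sin(β/2)=0.880065, N=[1·6·1·6]^{1/2}=6.000000
k: max(0,(-1)−(-1))=0 … min(2+(-1),2−(-1))=1
  k=0: (−1)^0·6.0000/(6)·0.4749^4·0.8801^0 = +0.050843
  k=1: (−1)^1·6.0000/(2)·0.4749^2·0.8801^2 = -0.523924
d^2_{-1,-1}(2.152) = +0.050843 -0.523924 = -0.473081
|D^2_{-1,-1}|² = |d^2_{-1,-1}(β)|² = (-0.473081)² = 0.223805 (the z-rotation phases have unit modulus)

P=0.2238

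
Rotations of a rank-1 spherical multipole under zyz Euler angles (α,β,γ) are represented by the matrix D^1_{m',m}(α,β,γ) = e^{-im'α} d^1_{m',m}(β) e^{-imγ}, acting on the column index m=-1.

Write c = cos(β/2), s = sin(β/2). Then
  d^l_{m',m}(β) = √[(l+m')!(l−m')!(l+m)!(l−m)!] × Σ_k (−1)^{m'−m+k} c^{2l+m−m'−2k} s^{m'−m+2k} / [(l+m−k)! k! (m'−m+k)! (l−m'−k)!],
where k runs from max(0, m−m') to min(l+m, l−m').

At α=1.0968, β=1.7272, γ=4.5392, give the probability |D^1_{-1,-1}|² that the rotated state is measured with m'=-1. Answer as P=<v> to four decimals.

P=0.1782

D^1_{-1,-1}(1.0968,1.7272,4.5392) = e^{-i·-1·1.0968}·d^1_{-1,-1}(1.7272)·e^{-i·-1·4.5392}. Compute d first:
Half-angle: c=0.649705, s=0.760186. N=√(1·2·1·2)=2.000000
The bounds max(0,m−m')=0 and min(l+m,l−m')=0 give 1 term
  k=0: (−1)^0·2.0000/(2)·0.6497^2·0.7602^0 = +0.422117
d^1_{-1,-1}(1.7272) = +0.422117
|D^1_{-1,-1}|² = |d^1_{-1,-1}(β)|² = (+0.422117)² = 0.178182 (the z-rotation phases have unit modulus)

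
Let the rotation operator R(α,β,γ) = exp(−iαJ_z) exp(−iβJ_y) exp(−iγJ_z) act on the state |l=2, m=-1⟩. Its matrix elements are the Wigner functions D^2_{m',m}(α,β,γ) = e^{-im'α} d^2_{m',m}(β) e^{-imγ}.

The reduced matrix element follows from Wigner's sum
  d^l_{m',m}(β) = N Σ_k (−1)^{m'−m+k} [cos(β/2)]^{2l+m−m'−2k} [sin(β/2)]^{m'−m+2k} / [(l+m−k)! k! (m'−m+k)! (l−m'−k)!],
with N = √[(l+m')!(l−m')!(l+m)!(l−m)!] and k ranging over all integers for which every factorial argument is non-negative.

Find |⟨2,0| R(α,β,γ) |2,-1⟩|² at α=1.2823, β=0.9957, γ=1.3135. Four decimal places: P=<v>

P=0.3125

Split into d^2_{0,-1}(β=0.9957) × two z-phases.
Half-angle: c=0.878611, s=0.477538. N=√(2·2·1·6)=4.898979
k∈{0,1} keeps every argument non-negative
  k=0: (−1)^1·4.8990/(2)·0.8786^3·0.4775^1 = -0.793366
  k=1: (−1)^2·4.8990/(2)·0.8786^1·0.4775^3 = +0.234366
d^2_{0,-1}(0.9957) = -0.793366 +0.234366 = -0.559000
|D^2_{0,-1}|² = |d^2_{0,-1}(β)|² = (-0.559000)² = 0.312481 (the z-rotation phases have unit modulus)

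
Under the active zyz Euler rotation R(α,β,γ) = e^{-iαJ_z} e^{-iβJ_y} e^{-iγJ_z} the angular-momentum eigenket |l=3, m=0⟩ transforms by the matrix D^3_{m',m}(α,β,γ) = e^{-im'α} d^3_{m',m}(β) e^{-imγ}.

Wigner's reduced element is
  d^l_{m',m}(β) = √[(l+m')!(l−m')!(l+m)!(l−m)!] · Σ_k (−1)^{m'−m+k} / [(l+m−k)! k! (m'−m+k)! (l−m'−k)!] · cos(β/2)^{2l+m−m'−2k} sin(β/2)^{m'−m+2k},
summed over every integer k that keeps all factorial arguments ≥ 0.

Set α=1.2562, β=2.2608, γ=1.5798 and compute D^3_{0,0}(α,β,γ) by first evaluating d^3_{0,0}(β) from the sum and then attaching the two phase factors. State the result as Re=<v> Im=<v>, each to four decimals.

Re=0.3100 Im=0.0000

Split into d^3_{0,0}(β=2.2608) × two z-phases.
c=cos(2.2608/2)=0.426298, s=sin(2.2608/2)=0.904583; N=√[6·6·6·6]=36.000000
Admissible k: 0..3 (factorial args all ≥0)
  k=0: (−1)^0·36.0000/(36)·0.4263^6·0.9046^0 = +0.006002
  k=1: (−1)^1·36.0000/(4)·0.4263^4·0.9046^2 = -0.243216
  k=2: (−1)^2·36.0000/(4)·0.4263^2·0.9046^4 = +1.095122
  k=3: (−1)^3·36.0000/(36)·0.4263^0·0.9046^6 = -0.547886
d^3_{0,0}(2.2608) = +0.006002 -0.243216 +1.095122 -0.547886 = +0.310022
Phases: e^{-i·(0)·1.2562}=+1.000000+0.000000i, e^{-i·(0)·1.5798}=+1.000000+0.000000i ⇒ D=+0.310022+0.000000i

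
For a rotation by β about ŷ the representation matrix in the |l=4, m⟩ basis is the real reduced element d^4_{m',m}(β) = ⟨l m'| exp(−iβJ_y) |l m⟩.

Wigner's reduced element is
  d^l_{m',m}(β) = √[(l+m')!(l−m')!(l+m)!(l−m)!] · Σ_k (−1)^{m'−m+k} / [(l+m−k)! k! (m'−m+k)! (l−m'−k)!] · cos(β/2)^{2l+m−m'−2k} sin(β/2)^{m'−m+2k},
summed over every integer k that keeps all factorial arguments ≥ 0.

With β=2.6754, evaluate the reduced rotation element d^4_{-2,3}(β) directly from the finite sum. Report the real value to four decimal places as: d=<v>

d^4_{-2,3}(β=2.6754) via Wigner's sum:
With c≡cos(β/2)=0.230991 and s≡sin(β/2)=0.972956, N=[2·720·5040·1]^{1/2}=2693.993318
Admissible k: 5..6 (factorial args all ≥0)
  k=5: (−1)^0·2693.9933/(240)·0.2310^3·0.9730^5 = +0.120625
  k=6: (−1)^1·2693.9933/(720)·0.2310^1·0.9730^7 = -0.713364
d^4_{-2,3}(2.6754) = +0.120625 -0.713364 = -0.592739

d=-0.5927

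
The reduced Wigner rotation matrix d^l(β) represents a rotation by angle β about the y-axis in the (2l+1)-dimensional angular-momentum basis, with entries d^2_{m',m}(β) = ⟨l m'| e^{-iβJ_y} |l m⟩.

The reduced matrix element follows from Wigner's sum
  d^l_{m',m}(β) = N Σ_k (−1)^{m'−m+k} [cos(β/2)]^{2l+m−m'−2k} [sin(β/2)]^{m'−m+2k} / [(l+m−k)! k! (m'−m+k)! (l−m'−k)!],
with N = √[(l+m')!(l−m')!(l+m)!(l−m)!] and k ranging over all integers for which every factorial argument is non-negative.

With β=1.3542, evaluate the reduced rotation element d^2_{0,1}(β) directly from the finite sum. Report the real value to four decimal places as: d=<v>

d=0.2571

d^2_{0,1}(β=1.3542) via Wigner's sum:
With c≡cos(β/2)=0.779393 and s≡sin(β/2)=0.626535, N=[2·2·6·1]^{1/2}=4.898979
The bounds max(0,m−m')=1 and min(l+m,l−m')=2 give 2 terms
  k=1: (−1)^0·4.8990/(2)·0.7794^3·0.6265^1 = +0.726592
  k=2: (−1)^1·4.8990/(2)·0.7794^1·0.6265^3 = -0.469536
d^2_{0,1}(1.3542) = +0.726592 -0.469536 = +0.257056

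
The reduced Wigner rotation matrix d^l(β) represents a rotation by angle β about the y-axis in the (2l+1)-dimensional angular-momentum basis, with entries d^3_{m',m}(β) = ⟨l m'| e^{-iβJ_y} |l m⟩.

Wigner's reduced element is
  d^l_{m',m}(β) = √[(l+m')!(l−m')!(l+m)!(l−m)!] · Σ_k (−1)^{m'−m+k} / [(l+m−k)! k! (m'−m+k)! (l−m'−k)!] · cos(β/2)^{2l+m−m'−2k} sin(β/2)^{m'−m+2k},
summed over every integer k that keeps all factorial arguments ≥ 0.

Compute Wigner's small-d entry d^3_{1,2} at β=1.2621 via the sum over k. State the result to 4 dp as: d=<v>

d=-0.0435

d^3_{1,2}(β=1.2621) via Wigner's sum:
With c≡cos(β/2)=0.807408 and s≡sin(β/2)=0.589993, N=[24·2·120·1]^{1/2}=75.894664
k∈{1,2} keeps every argument non-negative
  k=1: (−1)^0·75.8947/(24)·0.8074^5·0.5900^1 = +0.640196
  k=2: (−1)^1·75.8947/(12)·0.8074^3·0.5900^3 = -0.683676
d^3_{1,2}(1.2621) = +0.640196 -0.683676 = -0.043479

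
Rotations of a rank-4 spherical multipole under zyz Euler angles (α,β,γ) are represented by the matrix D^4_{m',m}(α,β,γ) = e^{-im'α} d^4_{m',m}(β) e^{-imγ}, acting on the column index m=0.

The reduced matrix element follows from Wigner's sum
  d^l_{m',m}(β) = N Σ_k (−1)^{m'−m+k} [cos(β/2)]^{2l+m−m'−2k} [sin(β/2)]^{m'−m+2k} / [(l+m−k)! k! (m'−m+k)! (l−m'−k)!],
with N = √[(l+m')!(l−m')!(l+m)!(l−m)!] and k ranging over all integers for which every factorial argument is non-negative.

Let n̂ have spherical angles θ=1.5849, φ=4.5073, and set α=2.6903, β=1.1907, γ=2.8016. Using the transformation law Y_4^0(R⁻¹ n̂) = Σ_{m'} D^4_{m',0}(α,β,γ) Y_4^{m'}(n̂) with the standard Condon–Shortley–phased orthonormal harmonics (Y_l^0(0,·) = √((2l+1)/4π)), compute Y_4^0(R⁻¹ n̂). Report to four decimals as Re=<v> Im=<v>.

Need the full column D^4_{m',0} for m'=−4..4 at α=2.6903, β=1.1907, γ=2.8016.
cos(β/2)=0.827952, sin(β/2)=0.560799
d^4_{-4,0}: single k=4 term ⇒ +0.388864;  D = -0.090308-0.378232i
d^4_{-3,0}: k∈[3..4] ⇒ +0.811916 -0.372490 = +0.439426;  D = -0.094574+0.429129i
d^4_{-2,0}: k∈[2..4] ⇒ +0.961096 -1.175814 +0.202289 = -0.012429;  D = -0.007701+0.009756i
d^4_{-1,0}: k∈[1..4] ⇒ +0.668897 -1.841253 +0.844728 -0.064590 = -0.392219;  D = +0.352952-0.171058i
d^4_{0,0}: k∈[0..4] ⇒ +0.220822 -1.620935 +1.673213 -0.341171 +0.009783 = -0.058288;  D = -0.058288+0.000000i
d^4_{1,0}: k∈[0..3] ⇒ -0.668897 +1.841253 -0.844728 +0.064590 = +0.392219;  D = -0.352952-0.171058i
d^4_{2,0}: k∈[0..2] ⇒ +0.961096 -1.175814 +0.202289 = -0.012429;  D = -0.007701-0.009756i
d^4_{3,0}: k∈[0..1] ⇒ -0.811916 +0.372490 = -0.439426;  D = +0.094574+0.429129i
d^4_{4,0}: single k=0 term ⇒ +0.388864;  D = -0.090308+0.378232i
Y_4^{m'}(θ=1.5849,φ=4.5073) and Σ D·Y over m':
  (-0.0903-0.3782i)·(+0.3017+0.3235i)  (-0.0946+0.4291i)·(-0.0102+0.0144i)  (-0.0077+0.0098i)·(+0.3063+0.1332i)  (+0.3530-0.1711i)·(-0.0041+0.0196i)  (-0.0583+0.0000i)·(+0.3167+0.0000i)  (-0.3530-0.1711i)·(+0.0041+0.0196i)  (-0.0077-0.0098i)·(+0.3063-0.1332i)  (+0.0946+0.4291i)·(+0.0102+0.0144i)  (-0.0903+0.3782i)·(+0.3017-0.3235i)
Y_4^0(R⁻¹ n̂) = +0.157862+0.000000i

Re=0.1579 Im=0.0000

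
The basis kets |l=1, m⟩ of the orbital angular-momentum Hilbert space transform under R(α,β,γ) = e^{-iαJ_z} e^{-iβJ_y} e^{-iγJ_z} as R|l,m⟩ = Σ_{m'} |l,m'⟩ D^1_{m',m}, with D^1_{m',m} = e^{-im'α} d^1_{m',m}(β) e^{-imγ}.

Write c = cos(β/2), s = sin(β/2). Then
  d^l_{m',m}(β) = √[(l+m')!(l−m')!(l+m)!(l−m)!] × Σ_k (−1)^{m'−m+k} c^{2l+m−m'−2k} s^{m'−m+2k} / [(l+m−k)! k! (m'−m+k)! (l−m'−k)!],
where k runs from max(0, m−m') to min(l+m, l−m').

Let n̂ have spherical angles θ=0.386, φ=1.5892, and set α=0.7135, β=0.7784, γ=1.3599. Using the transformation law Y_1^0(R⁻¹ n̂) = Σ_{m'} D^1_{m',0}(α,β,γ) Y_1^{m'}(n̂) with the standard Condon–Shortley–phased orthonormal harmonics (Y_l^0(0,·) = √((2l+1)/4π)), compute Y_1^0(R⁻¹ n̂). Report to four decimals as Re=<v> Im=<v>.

Re=0.4050 Im=0.0000

Need the full column D^1_{m',0} for m'=−1..1 at α=0.7135, β=0.7784, γ=1.3599.
cos(β/2)=0.925213, sin(β/2)=0.379448
d^1_{-1,0}: single k=1 term ⇒ +0.496489;  D = +0.375383+0.324944i
d^1_{0,0}: k∈[0..1] ⇒ +0.856019 -0.143981 = +0.712038;  D = +0.712038+0.000000i
d^1_{1,0}: single k=0 term ⇒ -0.496489;  D = -0.375383+0.324944i
Y_1^{m'}(θ=0.386,φ=1.5892) and Σ D·Y over m':
  (+0.3754+0.3249i)·(-0.0024-0.1301i)  (+0.7120+0.0000i)·(+0.4527+0.0000i)  (-0.3754+0.3249i)·(+0.0024-0.1301i)
Y_1^0(R⁻¹ n̂) = +0.405027+0.000000i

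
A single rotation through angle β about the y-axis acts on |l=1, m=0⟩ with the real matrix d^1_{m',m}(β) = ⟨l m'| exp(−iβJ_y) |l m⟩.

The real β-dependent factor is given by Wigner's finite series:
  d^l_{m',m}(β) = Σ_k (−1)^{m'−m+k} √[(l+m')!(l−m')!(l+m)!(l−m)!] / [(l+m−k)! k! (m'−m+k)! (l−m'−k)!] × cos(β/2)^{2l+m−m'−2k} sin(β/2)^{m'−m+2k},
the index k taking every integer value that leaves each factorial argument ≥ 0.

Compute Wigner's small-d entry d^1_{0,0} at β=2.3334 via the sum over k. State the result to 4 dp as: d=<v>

d^1_{0,0}(β=2.3334) via Wigner's sum:
Half-angle: c=0.393188, s=0.919458. N=√(1·1·1·1)=1.000000
Admissible k: 0..1 (factorial args all ≥0)
  k=0: (−1)^0·1.0000/(1)·0.3932^2·0.9195^0 = +0.154597
  k=1: (−1)^1·1.0000/(1)·0.3932^0·0.9195^2 = -0.845403
d^1_{0,0}(2.3334) = +0.154597 -0.845403 = -0.690806

d=-0.6908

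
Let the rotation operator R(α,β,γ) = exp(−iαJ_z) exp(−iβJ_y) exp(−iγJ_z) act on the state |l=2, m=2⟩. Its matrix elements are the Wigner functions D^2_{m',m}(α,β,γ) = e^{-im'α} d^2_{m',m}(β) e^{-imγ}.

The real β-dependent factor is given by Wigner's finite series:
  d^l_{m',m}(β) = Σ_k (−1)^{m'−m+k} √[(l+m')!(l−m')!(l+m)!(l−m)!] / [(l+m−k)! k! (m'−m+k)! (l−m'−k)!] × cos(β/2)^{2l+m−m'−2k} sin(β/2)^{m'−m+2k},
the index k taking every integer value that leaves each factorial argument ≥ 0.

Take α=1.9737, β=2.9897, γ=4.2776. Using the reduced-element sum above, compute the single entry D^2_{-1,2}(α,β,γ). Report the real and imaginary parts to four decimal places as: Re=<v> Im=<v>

Re=0.1438 Im=-0.0442

D^2_{-1,2}(1.9737,2.9897,4.2776) = e^{-i·-1·1.9737}·d^2_{-1,2}(2.9897)·e^{-i·2·4.2776}. Compute d first:
Half-angle: c=0.075873, s=0.997117. N=√(1·6·24·1)=12.000000
k: max(0,(2)−(-1))=3 … min(2+(2),2−(-1))=3
  k=3: (−1)^0·12.0000/(6)·0.0759^1·0.9971^3 = +0.150438
d^2_{-1,2}(2.9897) = +0.150438
D = (-0.392091+0.919926i)·(+0.150438)·(-0.645149-0.764057i) = +0.143794-0.044215i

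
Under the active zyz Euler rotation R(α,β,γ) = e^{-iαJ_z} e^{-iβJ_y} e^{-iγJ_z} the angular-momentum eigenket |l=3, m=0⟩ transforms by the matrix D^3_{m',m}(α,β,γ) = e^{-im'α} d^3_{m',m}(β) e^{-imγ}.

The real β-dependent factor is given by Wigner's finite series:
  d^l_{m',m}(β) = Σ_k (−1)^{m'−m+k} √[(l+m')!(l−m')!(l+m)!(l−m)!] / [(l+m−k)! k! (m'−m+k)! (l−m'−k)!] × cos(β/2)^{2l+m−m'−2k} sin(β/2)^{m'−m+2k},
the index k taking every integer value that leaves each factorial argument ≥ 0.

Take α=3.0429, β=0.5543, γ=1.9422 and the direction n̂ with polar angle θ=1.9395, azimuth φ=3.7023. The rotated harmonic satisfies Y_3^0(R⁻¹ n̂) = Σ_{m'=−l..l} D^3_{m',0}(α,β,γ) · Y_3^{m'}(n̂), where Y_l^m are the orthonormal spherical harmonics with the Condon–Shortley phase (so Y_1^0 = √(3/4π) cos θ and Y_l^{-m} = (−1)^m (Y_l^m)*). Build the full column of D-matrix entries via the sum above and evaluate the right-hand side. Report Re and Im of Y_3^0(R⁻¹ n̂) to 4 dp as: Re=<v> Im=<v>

Need the full column D^3_{m',0} for m'=−3..3 at α=3.0429, β=0.5543, γ=1.9422.
cos(β/2)=0.961839, sin(β/2)=0.273616
d^3_{-3,0}: single k=3 term ⇒ +0.081516;  D = -0.077969+0.023784i
d^3_{-2,0}: k∈[2..3] ⇒ +0.350955 -0.028401 = +0.322555;  D = +0.316292-0.063255i
d^3_{-1,0}: k∈[1..3] ⇒ +0.780268 -0.189427 +0.005110 = +0.595951;  D = -0.593051+0.058721i
d^3_{0,0}: k∈[0..3] ⇒ +0.791799 -0.576679 +0.046667 -0.000420 = +0.261367;  D = +0.261367+0.000000i
d^3_{1,0}: k∈[0..2] ⇒ -0.780268 +0.189427 -0.005110 = -0.595951;  D = +0.593051+0.058721i
d^3_{2,0}: k∈[0..1] ⇒ +0.350955 -0.028401 = +0.322555;  D = +0.316292+0.063255i
d^3_{3,0}: single k=0 term ⇒ -0.081516;  D = +0.077969+0.023784i
Y_3^{m'}(θ=1.9395,φ=3.7023) and Σ D·Y over m':
  (-0.0780+0.0238i)·(+0.0376+0.3365i)  (+0.3163-0.0633i)·(-0.1392+0.2887i)  (-0.5931+0.0587i)·(+0.0895-0.0562i)  (+0.2614+0.0000i)·(+0.3161+0.0000i)  (+0.5931+0.0587i)·(-0.0895-0.0562i)  (+0.3163+0.0633i)·(-0.1392-0.2887i)  (+0.0780+0.0238i)·(-0.0376+0.3365i)
Y_3^0(R⁻¹ n̂) = -0.090345-0.000000i

Re=-0.0903 Im=0.0000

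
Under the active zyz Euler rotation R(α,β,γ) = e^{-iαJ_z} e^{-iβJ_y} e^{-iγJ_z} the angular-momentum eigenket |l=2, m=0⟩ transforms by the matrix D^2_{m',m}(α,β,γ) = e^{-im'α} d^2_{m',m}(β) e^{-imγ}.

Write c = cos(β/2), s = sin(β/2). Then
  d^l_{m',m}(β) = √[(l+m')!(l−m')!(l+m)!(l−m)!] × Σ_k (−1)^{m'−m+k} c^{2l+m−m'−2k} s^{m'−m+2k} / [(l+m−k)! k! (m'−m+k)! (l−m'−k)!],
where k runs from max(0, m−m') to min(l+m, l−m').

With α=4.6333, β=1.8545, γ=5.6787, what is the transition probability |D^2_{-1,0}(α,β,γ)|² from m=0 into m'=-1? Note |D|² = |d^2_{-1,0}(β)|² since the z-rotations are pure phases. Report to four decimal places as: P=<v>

First d^2_{-1,0}(β=1.8545), then the phase factors e^{-i(-1)α} and e^{-i(0)γ}:
Half-angle: c=0.600036, s=0.799973. N=√(1·6·2·2)=4.898979
k: max(0,(0)−(-1))=1 … min(2+(0),2−(-1))=2
  k=1: (−1)^0·4.8990/(2)·0.6000^3·0.8000^1 = +0.423334
  k=2: (−1)^1·4.8990/(2)·0.6000^1·0.8000^3 = -0.752452
d^2_{-1,0}(1.8545) = +0.423334 -0.752452 = -0.329118
|D^2_{-1,0}|² = |d^2_{-1,0}(β)|² = (-0.329118)² = 0.108319 (the z-rotation phases have unit modulus)

P=0.1083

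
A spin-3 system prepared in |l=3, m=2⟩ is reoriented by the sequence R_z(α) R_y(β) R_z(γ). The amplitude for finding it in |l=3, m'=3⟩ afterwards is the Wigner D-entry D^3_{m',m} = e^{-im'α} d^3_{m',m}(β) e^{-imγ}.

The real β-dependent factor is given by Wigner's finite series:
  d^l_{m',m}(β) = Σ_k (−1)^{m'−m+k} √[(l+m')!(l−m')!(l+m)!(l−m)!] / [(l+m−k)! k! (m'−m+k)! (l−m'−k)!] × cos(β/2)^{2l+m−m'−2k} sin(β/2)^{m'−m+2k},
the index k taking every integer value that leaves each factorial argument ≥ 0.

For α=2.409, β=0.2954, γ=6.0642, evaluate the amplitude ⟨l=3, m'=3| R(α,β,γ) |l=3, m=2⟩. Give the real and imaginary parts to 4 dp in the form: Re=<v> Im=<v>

First d^3_{3,2}(β=0.2954), then the phase factors e^{-i(3)α} and e^{-i(2)γ}:
Half-angle: c=0.989112, s=0.147164. N=√(720·1·120·1)=293.938769
Admissible k: 0..0 (factorial args all ≥0)
  k=0: (−1)^1·293.9388/(120)·0.9891^5·0.1472^1 = -0.341274
d^3_{3,2}(0.2954) = -0.341274
Attach z-rotation phases: D = e^{-i(3)(2.409)}·(-0.341274)·e^{-i(2)(6.0642)} = -0.298535+0.165363i

Re=-0.2985 Im=0.1654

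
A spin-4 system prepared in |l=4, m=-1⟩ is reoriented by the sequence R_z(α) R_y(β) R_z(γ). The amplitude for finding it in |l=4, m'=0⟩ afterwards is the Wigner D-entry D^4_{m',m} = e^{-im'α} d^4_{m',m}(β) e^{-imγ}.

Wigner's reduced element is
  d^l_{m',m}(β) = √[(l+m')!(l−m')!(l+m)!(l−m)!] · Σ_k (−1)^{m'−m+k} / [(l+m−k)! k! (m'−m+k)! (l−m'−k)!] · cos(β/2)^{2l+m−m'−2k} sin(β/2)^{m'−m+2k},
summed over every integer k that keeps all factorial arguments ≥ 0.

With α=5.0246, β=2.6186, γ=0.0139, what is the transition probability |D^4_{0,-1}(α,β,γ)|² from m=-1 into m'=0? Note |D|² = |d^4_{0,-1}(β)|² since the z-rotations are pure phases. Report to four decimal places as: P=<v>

D^4_{0,-1}(5.0246,2.6186,0.0139) = e^{-i·0·5.0246}·d^4_{0,-1}(2.6186)·e^{-i·-1·0.0139}. Compute d first:
With c≡cos(β/2)=0.258526 and s≡sin(β/2)=0.966004, N=[24·24·6·120]^{1/2}=643.987578
k: max(0,(-1)−(0))=0 … min(4+(-1),4−(0))=3
  k=0: (−1)^1·643.9876/(144)·0.2585^7·0.9660^1 = -0.000333
  k=1: (−1)^2·643.9876/(24)·0.2585^5·0.9660^3 = +0.027934
  k=2: (−1)^3·643.9876/(24)·0.2585^3·0.9660^5 = -0.390010
  k=3: (−1)^4·643.9876/(144)·0.2585^1·0.9660^7 = +0.907555
d^4_{0,-1}(2.6186) = -0.000333 +0.027934 -0.390010 +0.907555 = +0.545145
|D^4_{0,-1}|² = |d^4_{0,-1}(β)|² = (+0.545145)² = 0.297183 (the z-rotation phases have unit modulus)

P=0.2972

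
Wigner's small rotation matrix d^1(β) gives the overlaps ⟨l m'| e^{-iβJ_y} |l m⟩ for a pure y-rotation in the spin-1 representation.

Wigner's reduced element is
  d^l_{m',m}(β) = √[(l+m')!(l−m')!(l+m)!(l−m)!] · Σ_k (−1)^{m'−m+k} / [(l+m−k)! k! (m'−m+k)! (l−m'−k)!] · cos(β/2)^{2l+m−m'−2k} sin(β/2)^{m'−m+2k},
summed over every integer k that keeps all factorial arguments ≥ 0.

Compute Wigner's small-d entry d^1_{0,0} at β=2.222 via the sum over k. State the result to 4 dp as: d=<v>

d=-0.6061

d^1_{0,0}(β=2.222) via Wigner's sum:
c=cos(2.222/2)=0.443766, s=sin(2.222/2)=0.896143; N=√[1·1·1·1]=1.000000
Admissible k: 0..1 (factorial args all ≥0)
  k=0: (−1)^0·1.0000/(1)·0.4438^2·0.8961^0 = +0.196928
  k=1: (−1)^1·1.0000/(1)·0.4438^0·0.8961^2 = -0.803072
d^1_{0,0}(2.222) = +0.196928 -0.803072 = -0.606144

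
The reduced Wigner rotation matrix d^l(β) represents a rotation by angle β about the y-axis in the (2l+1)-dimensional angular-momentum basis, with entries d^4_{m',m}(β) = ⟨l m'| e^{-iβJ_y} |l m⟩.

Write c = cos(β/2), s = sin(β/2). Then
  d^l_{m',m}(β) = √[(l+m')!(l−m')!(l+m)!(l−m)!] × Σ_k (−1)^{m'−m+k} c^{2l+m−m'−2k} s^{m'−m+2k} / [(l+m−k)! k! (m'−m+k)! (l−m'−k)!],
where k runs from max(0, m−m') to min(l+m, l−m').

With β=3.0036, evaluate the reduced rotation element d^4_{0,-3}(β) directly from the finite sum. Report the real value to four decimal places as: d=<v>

d^4_{0,-3}(β=3.0036) via Wigner's sum:
Half-angle: c=0.068942, s=0.997621. N=√(24·24·1·5040)=1703.830978
k: max(0,(-3)−(0))=0 … min(4+(-3),4−(0))=1
  k=0: (−1)^3·1703.8310/(144)·0.0689^5·0.9976^3 = -0.000018
  k=1: (−1)^4·1703.8310/(144)·0.0689^3·0.9976^5 = +0.003831
d^4_{0,-3}(3.0036) = -0.000018 +0.003831 = +0.003813

d=0.0038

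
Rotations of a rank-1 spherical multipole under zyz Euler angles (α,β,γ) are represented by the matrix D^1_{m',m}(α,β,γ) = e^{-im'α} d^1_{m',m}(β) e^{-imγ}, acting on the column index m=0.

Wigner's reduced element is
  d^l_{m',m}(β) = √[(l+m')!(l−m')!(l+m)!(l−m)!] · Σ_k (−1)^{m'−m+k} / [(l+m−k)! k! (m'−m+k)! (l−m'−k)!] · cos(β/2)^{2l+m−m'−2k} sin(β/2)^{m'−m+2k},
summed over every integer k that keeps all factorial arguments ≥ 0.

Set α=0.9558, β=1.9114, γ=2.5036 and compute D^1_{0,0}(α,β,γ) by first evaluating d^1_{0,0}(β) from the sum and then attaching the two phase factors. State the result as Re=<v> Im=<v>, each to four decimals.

Re=-0.3341 Im=0.0000

First d^1_{0,0}(β=1.9114), then the phase factors e^{-i(0)α} and e^{-i(0)γ}:
Half-angle: c=0.577037, s=0.816718. N=√(1·1·1·1)=1.000000
k∈{0,1} keeps every argument non-negative
  k=0: (−1)^0·1.0000/(1)·0.5770^2·0.8167^0 = +0.332972
  k=1: (−1)^1·1.0000/(1)·0.5770^0·0.8167^2 = -0.667028
d^1_{0,0}(1.9114) = +0.332972 -0.667028 = -0.334056
Attach z-rotation phases: D = e^{-i(0)(0.9558)}·(-0.334056)·e^{-i(0)(2.5036)} = -0.334056+0.000000i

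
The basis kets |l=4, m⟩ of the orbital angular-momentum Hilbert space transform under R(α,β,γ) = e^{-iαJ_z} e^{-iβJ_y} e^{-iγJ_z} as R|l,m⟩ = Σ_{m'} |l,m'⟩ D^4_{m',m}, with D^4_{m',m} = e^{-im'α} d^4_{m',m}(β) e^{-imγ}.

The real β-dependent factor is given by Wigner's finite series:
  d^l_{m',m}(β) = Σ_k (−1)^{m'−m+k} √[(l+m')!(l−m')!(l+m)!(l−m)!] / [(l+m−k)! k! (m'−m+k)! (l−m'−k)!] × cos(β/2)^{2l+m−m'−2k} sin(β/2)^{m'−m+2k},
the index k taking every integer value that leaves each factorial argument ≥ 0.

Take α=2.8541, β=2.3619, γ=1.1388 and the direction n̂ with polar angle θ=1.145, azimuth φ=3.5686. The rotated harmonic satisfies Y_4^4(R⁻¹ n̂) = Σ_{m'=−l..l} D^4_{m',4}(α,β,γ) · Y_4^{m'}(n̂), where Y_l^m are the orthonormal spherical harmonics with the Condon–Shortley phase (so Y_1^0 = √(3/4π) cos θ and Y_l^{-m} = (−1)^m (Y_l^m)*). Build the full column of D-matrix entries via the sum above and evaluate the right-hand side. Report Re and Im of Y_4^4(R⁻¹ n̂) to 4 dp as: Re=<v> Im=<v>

Re=0.2603 Im=-0.3183

Need the full column D^4_{m',4} for m'=−4..4 at α=2.8541, β=2.3619, γ=1.1388.
cos(β/2)=0.380046, sin(β/2)=0.924967
d^4_{-4,4}: single k=8 term ⇒ +0.535811;  D = +0.448768+0.292747i
d^4_{-3,4}: single k=7 term ⇒ +0.622683;  D = -0.403656-0.474126i
d^4_{-2,4}: single k=6 term ⇒ +0.478642;  D = +0.194208+0.437472i
d^4_{-1,4}: single k=5 term ⇒ +0.278122;  D = -0.036138-0.275764i
d^4_{0,4}: single k=4 term ⇒ +0.127762;  D = -0.020000+0.126187i
d^4_{1,4}: single k=3 term ⇒ +0.046952;  D = +0.020197-0.042386i
d^4_{2,4}: single k=2 term ⇒ +0.013641;  D = -0.009119+0.010145i
d^4_{3,4}: single k=1 term ⇒ +0.002996;  D = +0.002552-0.001569i
d^4_{4,4}: single k=0 term ⇒ +0.000435;  D = -0.000420+0.000113i
Y_4^{m'}(θ=1.145,φ=3.5686) and Σ D·Y over m':
  (+0.4488+0.2927i)·(-0.0416-0.3016i)  (-0.4037-0.4741i)·(-0.1116+0.3742i)  (+0.1942+0.4375i)·(+0.0354-0.0406i)  (-0.0361-0.2758i)·(+0.2925-0.1331i)  (-0.0200+0.1262i)·(-0.1163+0.0000i)  (+0.0202-0.0424i)·(-0.2925-0.1331i)  (-0.0091+0.0101i)·(+0.0354+0.0406i)  (+0.0026-0.0016i)·(+0.1116+0.3742i)  (-0.0004+0.0001i)·(-0.0416+0.3016i)
Y_4^4(R⁻¹ n̂) = +0.260340-0.318255i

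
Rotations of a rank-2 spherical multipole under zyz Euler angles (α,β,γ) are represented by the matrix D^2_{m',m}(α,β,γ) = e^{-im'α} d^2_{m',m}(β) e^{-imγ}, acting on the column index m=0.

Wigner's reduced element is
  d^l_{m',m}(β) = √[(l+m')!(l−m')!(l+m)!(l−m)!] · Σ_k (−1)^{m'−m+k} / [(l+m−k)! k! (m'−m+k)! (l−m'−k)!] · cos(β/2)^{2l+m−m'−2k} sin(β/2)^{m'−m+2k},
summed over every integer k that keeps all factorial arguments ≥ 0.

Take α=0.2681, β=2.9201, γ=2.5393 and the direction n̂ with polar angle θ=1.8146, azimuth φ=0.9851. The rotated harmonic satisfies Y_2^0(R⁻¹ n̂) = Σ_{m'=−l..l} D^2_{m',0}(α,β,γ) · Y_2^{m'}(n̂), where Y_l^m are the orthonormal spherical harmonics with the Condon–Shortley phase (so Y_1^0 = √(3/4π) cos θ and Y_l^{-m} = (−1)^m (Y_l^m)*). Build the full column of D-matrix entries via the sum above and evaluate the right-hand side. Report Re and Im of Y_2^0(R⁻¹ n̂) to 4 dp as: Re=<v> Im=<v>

Re=-0.1669 Im=0.0000

Need the full column D^2_{m',0} for m'=−2..2 at α=0.2681, β=2.9201, γ=2.5393.
cos(β/2)=0.110520, sin(β/2)=0.993874
d^2_{-2,0}: single k=2 term ⇒ +0.029554;  D = +0.025407+0.015098i
d^2_{-1,0}: k∈[1..2] ⇒ +0.003286 -0.265773 = -0.262486;  D = -0.253109-0.069533i
d^2_{0,0}: k∈[0..2] ⇒ +0.000149 -0.048262 +0.975720 = +0.927607;  D = +0.927607+0.000000i
d^2_{1,0}: k∈[0..1] ⇒ -0.003286 +0.265773 = +0.262486;  D = +0.253109-0.069533i
d^2_{2,0}: single k=0 term ⇒ +0.029554;  D = +0.025407-0.015098i
Y_2^{m'}(θ=1.8146,φ=0.9851) and Σ D·Y over m':
  (+0.0254+0.0151i)·(-0.1415-0.3351i)  (-0.2531-0.0695i)·(-0.1000+0.1508i)  (+0.9276+0.0000i)·(-0.2603+0.0000i)  (+0.2531-0.0695i)·(+0.1000+0.1508i)  (+0.0254-0.0151i)·(-0.1415+0.3351i)
Y_2^0(R⁻¹ n̂) = -0.166869+0.000000i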